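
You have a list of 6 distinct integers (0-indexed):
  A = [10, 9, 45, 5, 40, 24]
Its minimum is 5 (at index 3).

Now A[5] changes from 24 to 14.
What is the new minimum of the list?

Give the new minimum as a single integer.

Old min = 5 (at index 3)
Change: A[5] 24 -> 14
Changed element was NOT the old min.
  New min = min(old_min, new_val) = min(5, 14) = 5

Answer: 5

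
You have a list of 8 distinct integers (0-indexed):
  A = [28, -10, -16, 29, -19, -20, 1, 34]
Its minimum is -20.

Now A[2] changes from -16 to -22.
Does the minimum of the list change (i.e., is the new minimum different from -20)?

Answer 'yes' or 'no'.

Old min = -20
Change: A[2] -16 -> -22
Changed element was NOT the min; min changes only if -22 < -20.
New min = -22; changed? yes

Answer: yes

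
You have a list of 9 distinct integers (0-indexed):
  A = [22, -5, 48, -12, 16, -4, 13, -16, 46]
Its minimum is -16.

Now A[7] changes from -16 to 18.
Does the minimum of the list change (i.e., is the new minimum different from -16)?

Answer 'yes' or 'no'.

Answer: yes

Derivation:
Old min = -16
Change: A[7] -16 -> 18
Changed element was the min; new min must be rechecked.
New min = -12; changed? yes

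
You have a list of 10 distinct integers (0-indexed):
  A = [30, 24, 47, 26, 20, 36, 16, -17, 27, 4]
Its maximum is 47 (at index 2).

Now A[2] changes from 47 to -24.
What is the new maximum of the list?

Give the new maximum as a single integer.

Answer: 36

Derivation:
Old max = 47 (at index 2)
Change: A[2] 47 -> -24
Changed element WAS the max -> may need rescan.
  Max of remaining elements: 36
  New max = max(-24, 36) = 36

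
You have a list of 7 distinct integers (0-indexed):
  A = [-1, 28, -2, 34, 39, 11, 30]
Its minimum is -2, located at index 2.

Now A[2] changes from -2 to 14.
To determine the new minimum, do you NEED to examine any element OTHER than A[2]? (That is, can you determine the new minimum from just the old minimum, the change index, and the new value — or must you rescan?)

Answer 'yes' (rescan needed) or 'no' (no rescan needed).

Old min = -2 at index 2
Change at index 2: -2 -> 14
Index 2 WAS the min and new value 14 > old min -2. Must rescan other elements to find the new min.
Needs rescan: yes

Answer: yes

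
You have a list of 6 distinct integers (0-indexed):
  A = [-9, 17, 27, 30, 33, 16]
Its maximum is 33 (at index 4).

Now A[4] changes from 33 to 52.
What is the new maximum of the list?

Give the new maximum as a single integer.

Answer: 52

Derivation:
Old max = 33 (at index 4)
Change: A[4] 33 -> 52
Changed element WAS the max -> may need rescan.
  Max of remaining elements: 30
  New max = max(52, 30) = 52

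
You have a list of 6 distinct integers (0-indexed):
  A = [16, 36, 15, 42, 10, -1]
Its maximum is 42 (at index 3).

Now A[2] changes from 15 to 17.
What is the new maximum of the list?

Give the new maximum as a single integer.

Answer: 42

Derivation:
Old max = 42 (at index 3)
Change: A[2] 15 -> 17
Changed element was NOT the old max.
  New max = max(old_max, new_val) = max(42, 17) = 42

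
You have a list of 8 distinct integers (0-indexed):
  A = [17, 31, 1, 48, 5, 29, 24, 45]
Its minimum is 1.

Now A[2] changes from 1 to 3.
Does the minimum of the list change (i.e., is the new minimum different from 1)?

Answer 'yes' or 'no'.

Old min = 1
Change: A[2] 1 -> 3
Changed element was the min; new min must be rechecked.
New min = 3; changed? yes

Answer: yes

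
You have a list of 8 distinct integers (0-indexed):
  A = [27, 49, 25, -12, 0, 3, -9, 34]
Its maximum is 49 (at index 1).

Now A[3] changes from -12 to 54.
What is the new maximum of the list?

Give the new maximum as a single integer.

Answer: 54

Derivation:
Old max = 49 (at index 1)
Change: A[3] -12 -> 54
Changed element was NOT the old max.
  New max = max(old_max, new_val) = max(49, 54) = 54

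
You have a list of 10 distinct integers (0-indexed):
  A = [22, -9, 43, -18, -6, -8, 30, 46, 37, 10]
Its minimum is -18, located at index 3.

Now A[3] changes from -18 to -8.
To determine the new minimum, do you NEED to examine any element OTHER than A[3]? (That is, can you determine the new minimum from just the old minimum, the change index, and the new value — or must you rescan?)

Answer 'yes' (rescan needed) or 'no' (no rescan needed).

Old min = -18 at index 3
Change at index 3: -18 -> -8
Index 3 WAS the min and new value -8 > old min -18. Must rescan other elements to find the new min.
Needs rescan: yes

Answer: yes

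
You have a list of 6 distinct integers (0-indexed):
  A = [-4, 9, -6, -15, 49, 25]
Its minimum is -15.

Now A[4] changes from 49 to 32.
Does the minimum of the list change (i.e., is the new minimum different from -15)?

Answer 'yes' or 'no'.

Answer: no

Derivation:
Old min = -15
Change: A[4] 49 -> 32
Changed element was NOT the min; min changes only if 32 < -15.
New min = -15; changed? no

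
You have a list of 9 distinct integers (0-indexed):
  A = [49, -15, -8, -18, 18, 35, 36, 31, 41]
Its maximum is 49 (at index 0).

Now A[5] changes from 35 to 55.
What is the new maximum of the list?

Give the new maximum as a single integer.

Answer: 55

Derivation:
Old max = 49 (at index 0)
Change: A[5] 35 -> 55
Changed element was NOT the old max.
  New max = max(old_max, new_val) = max(49, 55) = 55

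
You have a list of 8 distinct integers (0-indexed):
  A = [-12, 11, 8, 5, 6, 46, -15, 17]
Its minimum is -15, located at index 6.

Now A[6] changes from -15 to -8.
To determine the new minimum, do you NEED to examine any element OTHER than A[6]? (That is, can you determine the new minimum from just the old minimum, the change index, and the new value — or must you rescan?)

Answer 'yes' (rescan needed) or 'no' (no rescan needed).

Old min = -15 at index 6
Change at index 6: -15 -> -8
Index 6 WAS the min and new value -8 > old min -15. Must rescan other elements to find the new min.
Needs rescan: yes

Answer: yes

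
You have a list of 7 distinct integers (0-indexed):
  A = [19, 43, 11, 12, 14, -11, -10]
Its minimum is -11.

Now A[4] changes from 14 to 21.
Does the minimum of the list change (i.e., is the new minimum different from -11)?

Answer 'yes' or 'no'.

Answer: no

Derivation:
Old min = -11
Change: A[4] 14 -> 21
Changed element was NOT the min; min changes only if 21 < -11.
New min = -11; changed? no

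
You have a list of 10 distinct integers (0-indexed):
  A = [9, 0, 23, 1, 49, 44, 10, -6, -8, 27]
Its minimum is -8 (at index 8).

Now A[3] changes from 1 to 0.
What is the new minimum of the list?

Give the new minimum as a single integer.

Old min = -8 (at index 8)
Change: A[3] 1 -> 0
Changed element was NOT the old min.
  New min = min(old_min, new_val) = min(-8, 0) = -8

Answer: -8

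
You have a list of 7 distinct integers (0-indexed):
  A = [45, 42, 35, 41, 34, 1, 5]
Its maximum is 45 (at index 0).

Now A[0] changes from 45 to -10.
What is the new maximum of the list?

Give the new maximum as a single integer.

Old max = 45 (at index 0)
Change: A[0] 45 -> -10
Changed element WAS the max -> may need rescan.
  Max of remaining elements: 42
  New max = max(-10, 42) = 42

Answer: 42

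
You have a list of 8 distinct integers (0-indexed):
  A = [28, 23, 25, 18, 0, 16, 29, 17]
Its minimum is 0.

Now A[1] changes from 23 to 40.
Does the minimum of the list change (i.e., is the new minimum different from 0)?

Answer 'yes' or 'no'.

Answer: no

Derivation:
Old min = 0
Change: A[1] 23 -> 40
Changed element was NOT the min; min changes only if 40 < 0.
New min = 0; changed? no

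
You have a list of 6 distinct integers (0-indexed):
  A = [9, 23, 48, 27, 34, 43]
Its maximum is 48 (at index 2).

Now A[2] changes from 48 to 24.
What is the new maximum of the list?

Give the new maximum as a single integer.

Old max = 48 (at index 2)
Change: A[2] 48 -> 24
Changed element WAS the max -> may need rescan.
  Max of remaining elements: 43
  New max = max(24, 43) = 43

Answer: 43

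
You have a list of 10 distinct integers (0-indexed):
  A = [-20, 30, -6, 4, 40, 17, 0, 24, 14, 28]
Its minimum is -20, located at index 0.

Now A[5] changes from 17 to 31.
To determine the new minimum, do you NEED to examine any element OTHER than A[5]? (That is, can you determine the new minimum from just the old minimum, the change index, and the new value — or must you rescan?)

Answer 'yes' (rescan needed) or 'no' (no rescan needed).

Answer: no

Derivation:
Old min = -20 at index 0
Change at index 5: 17 -> 31
Index 5 was NOT the min. New min = min(-20, 31). No rescan of other elements needed.
Needs rescan: no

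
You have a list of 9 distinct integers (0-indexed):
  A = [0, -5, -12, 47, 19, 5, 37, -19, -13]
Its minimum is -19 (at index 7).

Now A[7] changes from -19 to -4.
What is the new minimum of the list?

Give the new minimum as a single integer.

Answer: -13

Derivation:
Old min = -19 (at index 7)
Change: A[7] -19 -> -4
Changed element WAS the min. Need to check: is -4 still <= all others?
  Min of remaining elements: -13
  New min = min(-4, -13) = -13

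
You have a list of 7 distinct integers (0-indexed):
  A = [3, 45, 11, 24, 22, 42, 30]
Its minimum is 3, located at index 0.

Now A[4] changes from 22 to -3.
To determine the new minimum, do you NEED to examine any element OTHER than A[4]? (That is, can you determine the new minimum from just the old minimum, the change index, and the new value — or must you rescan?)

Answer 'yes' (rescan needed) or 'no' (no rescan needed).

Old min = 3 at index 0
Change at index 4: 22 -> -3
Index 4 was NOT the min. New min = min(3, -3). No rescan of other elements needed.
Needs rescan: no

Answer: no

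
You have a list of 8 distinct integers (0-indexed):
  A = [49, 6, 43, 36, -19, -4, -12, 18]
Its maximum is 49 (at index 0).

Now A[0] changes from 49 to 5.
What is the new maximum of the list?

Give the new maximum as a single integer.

Old max = 49 (at index 0)
Change: A[0] 49 -> 5
Changed element WAS the max -> may need rescan.
  Max of remaining elements: 43
  New max = max(5, 43) = 43

Answer: 43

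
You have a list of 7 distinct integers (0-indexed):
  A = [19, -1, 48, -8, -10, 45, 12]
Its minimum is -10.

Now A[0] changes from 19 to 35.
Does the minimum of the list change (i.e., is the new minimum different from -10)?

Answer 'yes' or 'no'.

Old min = -10
Change: A[0] 19 -> 35
Changed element was NOT the min; min changes only if 35 < -10.
New min = -10; changed? no

Answer: no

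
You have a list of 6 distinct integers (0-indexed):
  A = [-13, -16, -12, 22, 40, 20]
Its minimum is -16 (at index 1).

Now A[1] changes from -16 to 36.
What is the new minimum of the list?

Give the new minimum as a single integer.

Old min = -16 (at index 1)
Change: A[1] -16 -> 36
Changed element WAS the min. Need to check: is 36 still <= all others?
  Min of remaining elements: -13
  New min = min(36, -13) = -13

Answer: -13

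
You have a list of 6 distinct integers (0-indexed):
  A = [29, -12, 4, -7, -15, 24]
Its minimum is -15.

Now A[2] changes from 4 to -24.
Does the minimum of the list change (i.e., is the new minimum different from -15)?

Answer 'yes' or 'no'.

Answer: yes

Derivation:
Old min = -15
Change: A[2] 4 -> -24
Changed element was NOT the min; min changes only if -24 < -15.
New min = -24; changed? yes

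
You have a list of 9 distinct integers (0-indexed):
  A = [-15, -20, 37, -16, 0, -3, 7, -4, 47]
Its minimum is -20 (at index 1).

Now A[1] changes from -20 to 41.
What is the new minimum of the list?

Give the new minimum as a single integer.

Old min = -20 (at index 1)
Change: A[1] -20 -> 41
Changed element WAS the min. Need to check: is 41 still <= all others?
  Min of remaining elements: -16
  New min = min(41, -16) = -16

Answer: -16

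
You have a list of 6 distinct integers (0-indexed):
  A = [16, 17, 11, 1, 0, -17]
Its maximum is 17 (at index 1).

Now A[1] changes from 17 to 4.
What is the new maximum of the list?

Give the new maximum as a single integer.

Answer: 16

Derivation:
Old max = 17 (at index 1)
Change: A[1] 17 -> 4
Changed element WAS the max -> may need rescan.
  Max of remaining elements: 16
  New max = max(4, 16) = 16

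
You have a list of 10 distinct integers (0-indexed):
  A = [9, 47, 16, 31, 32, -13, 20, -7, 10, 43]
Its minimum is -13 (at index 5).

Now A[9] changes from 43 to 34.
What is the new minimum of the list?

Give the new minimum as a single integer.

Answer: -13

Derivation:
Old min = -13 (at index 5)
Change: A[9] 43 -> 34
Changed element was NOT the old min.
  New min = min(old_min, new_val) = min(-13, 34) = -13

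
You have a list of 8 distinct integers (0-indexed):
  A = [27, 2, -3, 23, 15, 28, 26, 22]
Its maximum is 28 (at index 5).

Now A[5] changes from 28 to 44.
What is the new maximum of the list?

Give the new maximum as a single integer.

Old max = 28 (at index 5)
Change: A[5] 28 -> 44
Changed element WAS the max -> may need rescan.
  Max of remaining elements: 27
  New max = max(44, 27) = 44

Answer: 44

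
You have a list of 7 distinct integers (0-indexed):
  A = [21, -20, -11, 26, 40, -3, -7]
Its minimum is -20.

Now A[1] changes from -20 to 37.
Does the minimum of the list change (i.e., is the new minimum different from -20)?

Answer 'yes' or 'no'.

Old min = -20
Change: A[1] -20 -> 37
Changed element was the min; new min must be rechecked.
New min = -11; changed? yes

Answer: yes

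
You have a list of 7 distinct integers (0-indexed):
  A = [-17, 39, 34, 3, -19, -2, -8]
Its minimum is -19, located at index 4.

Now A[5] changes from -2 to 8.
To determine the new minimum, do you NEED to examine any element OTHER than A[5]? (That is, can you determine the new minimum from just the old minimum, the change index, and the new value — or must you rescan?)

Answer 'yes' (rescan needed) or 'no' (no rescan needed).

Answer: no

Derivation:
Old min = -19 at index 4
Change at index 5: -2 -> 8
Index 5 was NOT the min. New min = min(-19, 8). No rescan of other elements needed.
Needs rescan: no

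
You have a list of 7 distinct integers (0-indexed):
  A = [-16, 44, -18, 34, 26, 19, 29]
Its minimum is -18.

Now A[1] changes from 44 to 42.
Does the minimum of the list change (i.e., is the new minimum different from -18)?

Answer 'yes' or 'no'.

Old min = -18
Change: A[1] 44 -> 42
Changed element was NOT the min; min changes only if 42 < -18.
New min = -18; changed? no

Answer: no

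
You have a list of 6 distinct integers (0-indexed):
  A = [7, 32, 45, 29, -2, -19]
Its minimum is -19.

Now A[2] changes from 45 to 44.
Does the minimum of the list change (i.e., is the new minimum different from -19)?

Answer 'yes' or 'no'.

Old min = -19
Change: A[2] 45 -> 44
Changed element was NOT the min; min changes only if 44 < -19.
New min = -19; changed? no

Answer: no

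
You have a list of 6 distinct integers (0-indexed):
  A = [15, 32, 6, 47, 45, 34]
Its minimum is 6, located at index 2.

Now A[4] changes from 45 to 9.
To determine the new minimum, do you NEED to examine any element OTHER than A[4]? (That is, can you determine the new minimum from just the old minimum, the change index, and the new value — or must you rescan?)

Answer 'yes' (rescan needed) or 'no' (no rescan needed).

Answer: no

Derivation:
Old min = 6 at index 2
Change at index 4: 45 -> 9
Index 4 was NOT the min. New min = min(6, 9). No rescan of other elements needed.
Needs rescan: no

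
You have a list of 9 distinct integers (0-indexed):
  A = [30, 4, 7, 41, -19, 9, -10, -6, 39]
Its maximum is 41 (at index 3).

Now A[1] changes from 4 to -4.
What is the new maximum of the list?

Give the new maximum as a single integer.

Old max = 41 (at index 3)
Change: A[1] 4 -> -4
Changed element was NOT the old max.
  New max = max(old_max, new_val) = max(41, -4) = 41

Answer: 41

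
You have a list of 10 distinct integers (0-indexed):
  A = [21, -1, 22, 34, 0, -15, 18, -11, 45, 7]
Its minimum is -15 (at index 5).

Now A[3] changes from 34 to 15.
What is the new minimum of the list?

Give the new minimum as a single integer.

Answer: -15

Derivation:
Old min = -15 (at index 5)
Change: A[3] 34 -> 15
Changed element was NOT the old min.
  New min = min(old_min, new_val) = min(-15, 15) = -15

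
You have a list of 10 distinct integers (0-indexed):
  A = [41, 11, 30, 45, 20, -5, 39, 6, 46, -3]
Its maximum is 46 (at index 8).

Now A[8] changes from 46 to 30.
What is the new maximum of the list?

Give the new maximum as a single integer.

Answer: 45

Derivation:
Old max = 46 (at index 8)
Change: A[8] 46 -> 30
Changed element WAS the max -> may need rescan.
  Max of remaining elements: 45
  New max = max(30, 45) = 45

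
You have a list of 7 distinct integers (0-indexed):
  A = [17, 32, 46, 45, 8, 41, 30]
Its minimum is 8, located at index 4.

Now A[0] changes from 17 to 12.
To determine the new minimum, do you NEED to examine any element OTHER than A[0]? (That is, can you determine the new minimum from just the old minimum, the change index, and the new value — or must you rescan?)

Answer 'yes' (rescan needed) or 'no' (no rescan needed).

Old min = 8 at index 4
Change at index 0: 17 -> 12
Index 0 was NOT the min. New min = min(8, 12). No rescan of other elements needed.
Needs rescan: no

Answer: no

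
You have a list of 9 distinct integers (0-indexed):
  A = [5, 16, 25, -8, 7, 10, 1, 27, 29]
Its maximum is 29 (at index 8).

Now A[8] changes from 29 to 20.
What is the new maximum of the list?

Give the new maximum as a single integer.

Old max = 29 (at index 8)
Change: A[8] 29 -> 20
Changed element WAS the max -> may need rescan.
  Max of remaining elements: 27
  New max = max(20, 27) = 27

Answer: 27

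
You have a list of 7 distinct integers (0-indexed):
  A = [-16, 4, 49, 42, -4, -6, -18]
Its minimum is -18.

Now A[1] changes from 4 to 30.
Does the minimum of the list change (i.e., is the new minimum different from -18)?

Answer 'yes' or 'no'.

Old min = -18
Change: A[1] 4 -> 30
Changed element was NOT the min; min changes only if 30 < -18.
New min = -18; changed? no

Answer: no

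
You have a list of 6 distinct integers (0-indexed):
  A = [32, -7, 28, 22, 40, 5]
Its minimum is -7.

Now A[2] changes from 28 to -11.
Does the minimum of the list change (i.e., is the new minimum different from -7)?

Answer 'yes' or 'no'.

Answer: yes

Derivation:
Old min = -7
Change: A[2] 28 -> -11
Changed element was NOT the min; min changes only if -11 < -7.
New min = -11; changed? yes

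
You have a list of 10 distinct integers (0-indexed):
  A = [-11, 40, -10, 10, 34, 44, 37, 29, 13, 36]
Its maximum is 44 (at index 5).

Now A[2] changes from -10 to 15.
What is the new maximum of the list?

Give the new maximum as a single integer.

Answer: 44

Derivation:
Old max = 44 (at index 5)
Change: A[2] -10 -> 15
Changed element was NOT the old max.
  New max = max(old_max, new_val) = max(44, 15) = 44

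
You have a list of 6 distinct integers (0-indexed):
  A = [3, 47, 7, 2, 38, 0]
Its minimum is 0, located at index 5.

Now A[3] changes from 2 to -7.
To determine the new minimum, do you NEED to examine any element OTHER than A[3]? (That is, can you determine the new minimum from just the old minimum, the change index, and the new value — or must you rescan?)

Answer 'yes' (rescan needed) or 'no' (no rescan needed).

Old min = 0 at index 5
Change at index 3: 2 -> -7
Index 3 was NOT the min. New min = min(0, -7). No rescan of other elements needed.
Needs rescan: no

Answer: no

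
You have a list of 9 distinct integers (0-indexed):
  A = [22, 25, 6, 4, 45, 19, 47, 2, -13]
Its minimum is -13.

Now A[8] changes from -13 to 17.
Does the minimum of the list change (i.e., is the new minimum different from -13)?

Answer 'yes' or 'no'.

Answer: yes

Derivation:
Old min = -13
Change: A[8] -13 -> 17
Changed element was the min; new min must be rechecked.
New min = 2; changed? yes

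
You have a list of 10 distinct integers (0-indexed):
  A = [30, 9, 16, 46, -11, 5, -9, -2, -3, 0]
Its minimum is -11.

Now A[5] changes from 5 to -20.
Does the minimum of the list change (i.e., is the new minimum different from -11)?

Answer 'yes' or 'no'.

Answer: yes

Derivation:
Old min = -11
Change: A[5] 5 -> -20
Changed element was NOT the min; min changes only if -20 < -11.
New min = -20; changed? yes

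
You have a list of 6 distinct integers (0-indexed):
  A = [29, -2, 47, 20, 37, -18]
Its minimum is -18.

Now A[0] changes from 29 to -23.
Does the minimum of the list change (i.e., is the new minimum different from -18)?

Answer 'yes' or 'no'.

Answer: yes

Derivation:
Old min = -18
Change: A[0] 29 -> -23
Changed element was NOT the min; min changes only if -23 < -18.
New min = -23; changed? yes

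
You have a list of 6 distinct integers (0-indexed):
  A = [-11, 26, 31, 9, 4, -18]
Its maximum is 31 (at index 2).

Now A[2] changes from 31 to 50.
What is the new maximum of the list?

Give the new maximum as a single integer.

Old max = 31 (at index 2)
Change: A[2] 31 -> 50
Changed element WAS the max -> may need rescan.
  Max of remaining elements: 26
  New max = max(50, 26) = 50

Answer: 50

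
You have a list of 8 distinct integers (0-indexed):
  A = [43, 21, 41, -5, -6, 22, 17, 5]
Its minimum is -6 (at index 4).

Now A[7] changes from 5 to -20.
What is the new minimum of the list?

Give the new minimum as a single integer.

Old min = -6 (at index 4)
Change: A[7] 5 -> -20
Changed element was NOT the old min.
  New min = min(old_min, new_val) = min(-6, -20) = -20

Answer: -20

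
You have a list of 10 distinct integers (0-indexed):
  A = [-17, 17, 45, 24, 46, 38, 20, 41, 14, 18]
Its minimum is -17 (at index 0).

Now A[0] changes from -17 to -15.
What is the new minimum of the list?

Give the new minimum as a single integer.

Old min = -17 (at index 0)
Change: A[0] -17 -> -15
Changed element WAS the min. Need to check: is -15 still <= all others?
  Min of remaining elements: 14
  New min = min(-15, 14) = -15

Answer: -15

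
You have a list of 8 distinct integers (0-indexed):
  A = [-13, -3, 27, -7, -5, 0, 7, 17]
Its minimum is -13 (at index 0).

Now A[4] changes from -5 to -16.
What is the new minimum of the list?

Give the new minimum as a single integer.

Answer: -16

Derivation:
Old min = -13 (at index 0)
Change: A[4] -5 -> -16
Changed element was NOT the old min.
  New min = min(old_min, new_val) = min(-13, -16) = -16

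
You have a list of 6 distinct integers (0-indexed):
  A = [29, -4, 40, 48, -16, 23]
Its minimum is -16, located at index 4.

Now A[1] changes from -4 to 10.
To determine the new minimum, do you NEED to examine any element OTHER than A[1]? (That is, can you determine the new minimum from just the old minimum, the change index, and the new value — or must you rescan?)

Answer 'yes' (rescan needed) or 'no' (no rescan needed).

Old min = -16 at index 4
Change at index 1: -4 -> 10
Index 1 was NOT the min. New min = min(-16, 10). No rescan of other elements needed.
Needs rescan: no

Answer: no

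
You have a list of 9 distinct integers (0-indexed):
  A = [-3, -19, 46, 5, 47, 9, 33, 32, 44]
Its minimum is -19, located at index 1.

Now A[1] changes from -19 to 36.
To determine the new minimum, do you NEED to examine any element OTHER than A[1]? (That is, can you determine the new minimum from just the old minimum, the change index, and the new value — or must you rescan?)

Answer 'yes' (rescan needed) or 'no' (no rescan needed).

Answer: yes

Derivation:
Old min = -19 at index 1
Change at index 1: -19 -> 36
Index 1 WAS the min and new value 36 > old min -19. Must rescan other elements to find the new min.
Needs rescan: yes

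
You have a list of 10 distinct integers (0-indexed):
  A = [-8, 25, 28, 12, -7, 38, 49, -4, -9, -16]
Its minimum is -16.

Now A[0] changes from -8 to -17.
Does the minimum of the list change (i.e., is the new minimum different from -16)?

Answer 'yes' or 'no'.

Answer: yes

Derivation:
Old min = -16
Change: A[0] -8 -> -17
Changed element was NOT the min; min changes only if -17 < -16.
New min = -17; changed? yes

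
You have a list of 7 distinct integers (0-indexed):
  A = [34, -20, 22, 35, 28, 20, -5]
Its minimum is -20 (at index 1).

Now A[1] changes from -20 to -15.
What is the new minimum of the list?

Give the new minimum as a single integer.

Answer: -15

Derivation:
Old min = -20 (at index 1)
Change: A[1] -20 -> -15
Changed element WAS the min. Need to check: is -15 still <= all others?
  Min of remaining elements: -5
  New min = min(-15, -5) = -15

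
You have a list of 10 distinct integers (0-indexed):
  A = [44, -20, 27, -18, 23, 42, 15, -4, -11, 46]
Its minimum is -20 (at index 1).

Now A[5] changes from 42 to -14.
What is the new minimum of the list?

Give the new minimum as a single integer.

Old min = -20 (at index 1)
Change: A[5] 42 -> -14
Changed element was NOT the old min.
  New min = min(old_min, new_val) = min(-20, -14) = -20

Answer: -20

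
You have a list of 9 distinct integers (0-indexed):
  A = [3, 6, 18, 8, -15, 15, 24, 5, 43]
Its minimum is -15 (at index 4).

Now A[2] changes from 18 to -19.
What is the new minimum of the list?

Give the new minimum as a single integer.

Old min = -15 (at index 4)
Change: A[2] 18 -> -19
Changed element was NOT the old min.
  New min = min(old_min, new_val) = min(-15, -19) = -19

Answer: -19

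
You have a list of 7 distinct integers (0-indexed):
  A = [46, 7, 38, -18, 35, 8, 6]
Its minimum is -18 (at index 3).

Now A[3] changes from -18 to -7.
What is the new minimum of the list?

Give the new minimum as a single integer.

Answer: -7

Derivation:
Old min = -18 (at index 3)
Change: A[3] -18 -> -7
Changed element WAS the min. Need to check: is -7 still <= all others?
  Min of remaining elements: 6
  New min = min(-7, 6) = -7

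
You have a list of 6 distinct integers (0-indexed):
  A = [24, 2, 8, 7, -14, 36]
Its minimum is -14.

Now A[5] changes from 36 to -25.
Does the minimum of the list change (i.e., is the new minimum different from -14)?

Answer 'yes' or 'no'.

Answer: yes

Derivation:
Old min = -14
Change: A[5] 36 -> -25
Changed element was NOT the min; min changes only if -25 < -14.
New min = -25; changed? yes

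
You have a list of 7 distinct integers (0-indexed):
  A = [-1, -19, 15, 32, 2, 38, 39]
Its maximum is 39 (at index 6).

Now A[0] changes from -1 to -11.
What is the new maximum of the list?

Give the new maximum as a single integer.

Answer: 39

Derivation:
Old max = 39 (at index 6)
Change: A[0] -1 -> -11
Changed element was NOT the old max.
  New max = max(old_max, new_val) = max(39, -11) = 39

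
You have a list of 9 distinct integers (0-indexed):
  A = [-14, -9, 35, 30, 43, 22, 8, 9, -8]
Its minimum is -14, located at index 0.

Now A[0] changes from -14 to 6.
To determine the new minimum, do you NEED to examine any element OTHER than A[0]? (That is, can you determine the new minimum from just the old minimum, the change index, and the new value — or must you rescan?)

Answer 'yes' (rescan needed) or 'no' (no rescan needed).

Answer: yes

Derivation:
Old min = -14 at index 0
Change at index 0: -14 -> 6
Index 0 WAS the min and new value 6 > old min -14. Must rescan other elements to find the new min.
Needs rescan: yes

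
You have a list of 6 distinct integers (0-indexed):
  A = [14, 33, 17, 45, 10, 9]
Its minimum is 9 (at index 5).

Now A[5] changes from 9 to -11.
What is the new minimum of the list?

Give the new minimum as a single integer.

Answer: -11

Derivation:
Old min = 9 (at index 5)
Change: A[5] 9 -> -11
Changed element WAS the min. Need to check: is -11 still <= all others?
  Min of remaining elements: 10
  New min = min(-11, 10) = -11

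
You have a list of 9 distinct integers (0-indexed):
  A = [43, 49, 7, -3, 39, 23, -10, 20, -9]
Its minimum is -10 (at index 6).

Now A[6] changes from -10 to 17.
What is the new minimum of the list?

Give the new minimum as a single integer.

Answer: -9

Derivation:
Old min = -10 (at index 6)
Change: A[6] -10 -> 17
Changed element WAS the min. Need to check: is 17 still <= all others?
  Min of remaining elements: -9
  New min = min(17, -9) = -9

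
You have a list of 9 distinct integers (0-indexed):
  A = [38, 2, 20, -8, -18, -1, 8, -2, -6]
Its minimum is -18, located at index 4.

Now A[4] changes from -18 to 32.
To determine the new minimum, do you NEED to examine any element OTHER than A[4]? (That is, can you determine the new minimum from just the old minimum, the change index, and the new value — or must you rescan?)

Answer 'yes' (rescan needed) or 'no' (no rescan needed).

Old min = -18 at index 4
Change at index 4: -18 -> 32
Index 4 WAS the min and new value 32 > old min -18. Must rescan other elements to find the new min.
Needs rescan: yes

Answer: yes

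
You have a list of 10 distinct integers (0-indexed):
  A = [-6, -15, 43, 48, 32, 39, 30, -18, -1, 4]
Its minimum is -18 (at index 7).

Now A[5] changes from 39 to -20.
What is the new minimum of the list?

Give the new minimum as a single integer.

Answer: -20

Derivation:
Old min = -18 (at index 7)
Change: A[5] 39 -> -20
Changed element was NOT the old min.
  New min = min(old_min, new_val) = min(-18, -20) = -20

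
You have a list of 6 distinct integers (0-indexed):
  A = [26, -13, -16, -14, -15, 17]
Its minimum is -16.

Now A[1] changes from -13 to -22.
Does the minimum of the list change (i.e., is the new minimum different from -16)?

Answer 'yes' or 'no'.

Old min = -16
Change: A[1] -13 -> -22
Changed element was NOT the min; min changes only if -22 < -16.
New min = -22; changed? yes

Answer: yes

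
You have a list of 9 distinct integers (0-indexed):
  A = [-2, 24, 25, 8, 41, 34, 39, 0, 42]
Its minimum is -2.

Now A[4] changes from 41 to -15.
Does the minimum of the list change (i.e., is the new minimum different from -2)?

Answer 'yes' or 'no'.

Answer: yes

Derivation:
Old min = -2
Change: A[4] 41 -> -15
Changed element was NOT the min; min changes only if -15 < -2.
New min = -15; changed? yes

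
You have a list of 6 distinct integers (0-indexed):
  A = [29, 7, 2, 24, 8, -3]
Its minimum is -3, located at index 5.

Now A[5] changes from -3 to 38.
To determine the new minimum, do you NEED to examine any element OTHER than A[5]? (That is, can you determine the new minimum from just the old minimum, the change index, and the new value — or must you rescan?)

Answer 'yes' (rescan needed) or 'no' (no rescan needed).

Answer: yes

Derivation:
Old min = -3 at index 5
Change at index 5: -3 -> 38
Index 5 WAS the min and new value 38 > old min -3. Must rescan other elements to find the new min.
Needs rescan: yes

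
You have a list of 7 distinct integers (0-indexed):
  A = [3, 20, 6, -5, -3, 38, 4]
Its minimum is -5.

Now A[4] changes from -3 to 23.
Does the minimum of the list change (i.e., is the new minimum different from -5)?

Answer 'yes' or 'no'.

Old min = -5
Change: A[4] -3 -> 23
Changed element was NOT the min; min changes only if 23 < -5.
New min = -5; changed? no

Answer: no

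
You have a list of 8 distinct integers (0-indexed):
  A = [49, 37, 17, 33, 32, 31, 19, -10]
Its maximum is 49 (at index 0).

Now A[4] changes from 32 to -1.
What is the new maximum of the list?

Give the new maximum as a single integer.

Old max = 49 (at index 0)
Change: A[4] 32 -> -1
Changed element was NOT the old max.
  New max = max(old_max, new_val) = max(49, -1) = 49

Answer: 49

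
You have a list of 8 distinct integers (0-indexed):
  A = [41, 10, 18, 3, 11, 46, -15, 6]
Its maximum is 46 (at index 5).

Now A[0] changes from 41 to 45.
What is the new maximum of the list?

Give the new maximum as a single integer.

Answer: 46

Derivation:
Old max = 46 (at index 5)
Change: A[0] 41 -> 45
Changed element was NOT the old max.
  New max = max(old_max, new_val) = max(46, 45) = 46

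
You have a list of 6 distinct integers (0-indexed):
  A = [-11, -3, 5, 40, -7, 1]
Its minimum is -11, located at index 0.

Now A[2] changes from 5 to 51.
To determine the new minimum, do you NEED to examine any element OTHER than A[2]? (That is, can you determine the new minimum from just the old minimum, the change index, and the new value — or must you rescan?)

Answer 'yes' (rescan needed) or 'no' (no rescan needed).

Answer: no

Derivation:
Old min = -11 at index 0
Change at index 2: 5 -> 51
Index 2 was NOT the min. New min = min(-11, 51). No rescan of other elements needed.
Needs rescan: no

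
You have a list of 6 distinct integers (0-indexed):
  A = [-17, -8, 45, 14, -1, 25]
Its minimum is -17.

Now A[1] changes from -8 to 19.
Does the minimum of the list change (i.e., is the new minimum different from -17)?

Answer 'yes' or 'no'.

Old min = -17
Change: A[1] -8 -> 19
Changed element was NOT the min; min changes only if 19 < -17.
New min = -17; changed? no

Answer: no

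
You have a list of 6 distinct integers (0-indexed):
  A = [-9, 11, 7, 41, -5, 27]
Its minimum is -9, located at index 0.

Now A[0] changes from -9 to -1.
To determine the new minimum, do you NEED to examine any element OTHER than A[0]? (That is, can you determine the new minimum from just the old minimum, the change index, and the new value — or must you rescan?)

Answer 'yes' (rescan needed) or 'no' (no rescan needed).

Old min = -9 at index 0
Change at index 0: -9 -> -1
Index 0 WAS the min and new value -1 > old min -9. Must rescan other elements to find the new min.
Needs rescan: yes

Answer: yes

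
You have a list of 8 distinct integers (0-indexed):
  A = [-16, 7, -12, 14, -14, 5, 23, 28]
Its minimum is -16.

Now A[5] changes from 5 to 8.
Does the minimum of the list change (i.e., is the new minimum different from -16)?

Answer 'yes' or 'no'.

Old min = -16
Change: A[5] 5 -> 8
Changed element was NOT the min; min changes only if 8 < -16.
New min = -16; changed? no

Answer: no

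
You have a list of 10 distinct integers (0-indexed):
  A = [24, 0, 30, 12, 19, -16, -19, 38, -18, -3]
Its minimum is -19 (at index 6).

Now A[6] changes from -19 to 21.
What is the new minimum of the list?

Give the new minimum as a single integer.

Answer: -18

Derivation:
Old min = -19 (at index 6)
Change: A[6] -19 -> 21
Changed element WAS the min. Need to check: is 21 still <= all others?
  Min of remaining elements: -18
  New min = min(21, -18) = -18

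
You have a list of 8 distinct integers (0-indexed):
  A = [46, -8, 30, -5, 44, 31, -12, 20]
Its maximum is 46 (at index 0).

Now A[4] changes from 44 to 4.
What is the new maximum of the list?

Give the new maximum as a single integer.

Answer: 46

Derivation:
Old max = 46 (at index 0)
Change: A[4] 44 -> 4
Changed element was NOT the old max.
  New max = max(old_max, new_val) = max(46, 4) = 46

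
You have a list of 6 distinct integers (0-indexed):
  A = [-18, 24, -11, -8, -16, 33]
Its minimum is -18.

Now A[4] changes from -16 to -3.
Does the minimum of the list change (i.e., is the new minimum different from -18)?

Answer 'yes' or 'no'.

Old min = -18
Change: A[4] -16 -> -3
Changed element was NOT the min; min changes only if -3 < -18.
New min = -18; changed? no

Answer: no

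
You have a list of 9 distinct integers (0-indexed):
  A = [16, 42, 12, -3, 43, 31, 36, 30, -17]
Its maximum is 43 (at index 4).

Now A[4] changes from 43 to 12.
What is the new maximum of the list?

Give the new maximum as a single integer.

Answer: 42

Derivation:
Old max = 43 (at index 4)
Change: A[4] 43 -> 12
Changed element WAS the max -> may need rescan.
  Max of remaining elements: 42
  New max = max(12, 42) = 42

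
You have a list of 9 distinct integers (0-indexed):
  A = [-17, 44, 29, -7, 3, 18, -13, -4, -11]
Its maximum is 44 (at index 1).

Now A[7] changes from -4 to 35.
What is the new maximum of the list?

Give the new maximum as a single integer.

Answer: 44

Derivation:
Old max = 44 (at index 1)
Change: A[7] -4 -> 35
Changed element was NOT the old max.
  New max = max(old_max, new_val) = max(44, 35) = 44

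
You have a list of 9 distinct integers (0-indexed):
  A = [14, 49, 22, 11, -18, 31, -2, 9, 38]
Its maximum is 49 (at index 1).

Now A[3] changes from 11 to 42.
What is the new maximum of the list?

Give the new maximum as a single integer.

Answer: 49

Derivation:
Old max = 49 (at index 1)
Change: A[3] 11 -> 42
Changed element was NOT the old max.
  New max = max(old_max, new_val) = max(49, 42) = 49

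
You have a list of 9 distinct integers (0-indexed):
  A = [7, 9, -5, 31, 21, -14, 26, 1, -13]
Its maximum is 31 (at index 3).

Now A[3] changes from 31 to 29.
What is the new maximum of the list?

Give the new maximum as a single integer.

Old max = 31 (at index 3)
Change: A[3] 31 -> 29
Changed element WAS the max -> may need rescan.
  Max of remaining elements: 26
  New max = max(29, 26) = 29

Answer: 29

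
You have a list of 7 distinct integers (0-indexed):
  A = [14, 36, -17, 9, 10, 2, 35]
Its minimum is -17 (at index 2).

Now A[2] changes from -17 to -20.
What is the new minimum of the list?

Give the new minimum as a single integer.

Answer: -20

Derivation:
Old min = -17 (at index 2)
Change: A[2] -17 -> -20
Changed element WAS the min. Need to check: is -20 still <= all others?
  Min of remaining elements: 2
  New min = min(-20, 2) = -20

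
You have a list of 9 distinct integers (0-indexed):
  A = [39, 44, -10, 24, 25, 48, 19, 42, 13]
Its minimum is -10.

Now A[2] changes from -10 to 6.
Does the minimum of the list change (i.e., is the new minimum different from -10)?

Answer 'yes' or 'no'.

Answer: yes

Derivation:
Old min = -10
Change: A[2] -10 -> 6
Changed element was the min; new min must be rechecked.
New min = 6; changed? yes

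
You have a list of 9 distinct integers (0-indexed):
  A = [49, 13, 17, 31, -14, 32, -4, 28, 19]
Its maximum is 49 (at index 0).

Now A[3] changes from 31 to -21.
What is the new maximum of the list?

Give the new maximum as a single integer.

Answer: 49

Derivation:
Old max = 49 (at index 0)
Change: A[3] 31 -> -21
Changed element was NOT the old max.
  New max = max(old_max, new_val) = max(49, -21) = 49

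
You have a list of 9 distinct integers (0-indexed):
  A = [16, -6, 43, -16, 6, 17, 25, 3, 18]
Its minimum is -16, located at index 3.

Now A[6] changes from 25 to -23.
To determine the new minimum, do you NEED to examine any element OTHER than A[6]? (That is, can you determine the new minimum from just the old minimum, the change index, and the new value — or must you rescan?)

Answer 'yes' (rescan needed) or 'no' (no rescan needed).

Answer: no

Derivation:
Old min = -16 at index 3
Change at index 6: 25 -> -23
Index 6 was NOT the min. New min = min(-16, -23). No rescan of other elements needed.
Needs rescan: no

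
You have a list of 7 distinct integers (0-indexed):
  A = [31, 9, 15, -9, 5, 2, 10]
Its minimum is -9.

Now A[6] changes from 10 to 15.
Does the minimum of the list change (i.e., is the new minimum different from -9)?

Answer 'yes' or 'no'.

Old min = -9
Change: A[6] 10 -> 15
Changed element was NOT the min; min changes only if 15 < -9.
New min = -9; changed? no

Answer: no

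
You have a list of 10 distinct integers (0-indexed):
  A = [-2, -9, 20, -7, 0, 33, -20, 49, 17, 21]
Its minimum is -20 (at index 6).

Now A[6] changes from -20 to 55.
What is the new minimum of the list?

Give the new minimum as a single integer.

Old min = -20 (at index 6)
Change: A[6] -20 -> 55
Changed element WAS the min. Need to check: is 55 still <= all others?
  Min of remaining elements: -9
  New min = min(55, -9) = -9

Answer: -9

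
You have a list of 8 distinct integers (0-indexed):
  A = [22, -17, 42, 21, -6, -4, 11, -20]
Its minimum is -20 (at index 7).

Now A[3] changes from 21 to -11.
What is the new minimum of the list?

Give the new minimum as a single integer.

Answer: -20

Derivation:
Old min = -20 (at index 7)
Change: A[3] 21 -> -11
Changed element was NOT the old min.
  New min = min(old_min, new_val) = min(-20, -11) = -20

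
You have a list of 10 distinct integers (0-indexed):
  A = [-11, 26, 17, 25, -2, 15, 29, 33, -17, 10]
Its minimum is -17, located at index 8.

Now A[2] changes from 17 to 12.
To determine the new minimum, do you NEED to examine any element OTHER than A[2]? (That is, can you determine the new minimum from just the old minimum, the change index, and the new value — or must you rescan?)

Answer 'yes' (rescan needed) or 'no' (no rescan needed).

Answer: no

Derivation:
Old min = -17 at index 8
Change at index 2: 17 -> 12
Index 2 was NOT the min. New min = min(-17, 12). No rescan of other elements needed.
Needs rescan: no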